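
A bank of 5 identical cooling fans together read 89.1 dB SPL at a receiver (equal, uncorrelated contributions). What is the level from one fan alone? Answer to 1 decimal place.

82.1 dB SPL

5 equal incoherent sources add 10·log₁₀(5) = 6.99 dB over one source.
L_one = 89.1 − 6.99 = 82.1 dB SPL.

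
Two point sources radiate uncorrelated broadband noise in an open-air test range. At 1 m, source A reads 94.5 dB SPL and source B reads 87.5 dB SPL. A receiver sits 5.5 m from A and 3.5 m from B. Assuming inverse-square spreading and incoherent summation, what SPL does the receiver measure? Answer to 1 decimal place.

81.4 dB SPL

At the listener: L_A = 94.5 − 20·log₁₀(5.5) = 79.69 dB; L_B = 87.5 − 20·log₁₀(3.5) = 76.62 dB.
Combined: 10·log₁₀(10^(79.69/10)+10^(76.62/10)) = 81.4 dB SPL.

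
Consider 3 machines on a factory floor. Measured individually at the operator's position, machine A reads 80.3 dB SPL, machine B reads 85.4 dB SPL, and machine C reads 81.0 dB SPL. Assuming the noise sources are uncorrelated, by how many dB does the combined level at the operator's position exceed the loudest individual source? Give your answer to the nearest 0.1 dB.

Add the sources as powers (linear), then convert back to dB:
L_total = 10·log₁₀(10^(80.3/10) + 10^(85.4/10) + 10^(81.0/10)) = 87.63 dB SPL.
Excess over the loudest (85.4 dB): 87.63 − 85.4 = 2.2 dB.

2.2 dB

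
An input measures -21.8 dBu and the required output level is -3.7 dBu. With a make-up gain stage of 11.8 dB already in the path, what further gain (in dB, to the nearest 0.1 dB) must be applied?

6.3 dB

The required make-up gain is the shortfall in the dB sum.
G = -3.7 − (-21.8) − 11.8 = 6.3 dB.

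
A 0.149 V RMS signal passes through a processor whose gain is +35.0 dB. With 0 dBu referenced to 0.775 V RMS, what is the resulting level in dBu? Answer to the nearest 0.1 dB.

Input level: 20·log₁₀(0.149/0.775) = -14.32 dBu.
Output: -14.32 + 35.0 = +20.7 dBu.

+20.7 dBu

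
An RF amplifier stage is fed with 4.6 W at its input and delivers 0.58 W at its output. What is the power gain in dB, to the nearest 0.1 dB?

-9.0 dB

Power ratio → dB uses the 10·log₁₀ form:
10·log₁₀(0.58/4.6) = 10·log₁₀(0.1261) = -9.0 dB.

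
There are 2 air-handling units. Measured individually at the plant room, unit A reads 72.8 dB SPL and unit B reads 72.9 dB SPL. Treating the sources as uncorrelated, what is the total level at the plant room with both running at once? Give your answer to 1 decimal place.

Add the sources as powers (linear), then convert back to dB:
L_total = 10·log₁₀(10^(72.8/10) + 10^(72.9/10)) = 10·log₁₀(38550000) = 75.9 dB SPL.

75.9 dB SPL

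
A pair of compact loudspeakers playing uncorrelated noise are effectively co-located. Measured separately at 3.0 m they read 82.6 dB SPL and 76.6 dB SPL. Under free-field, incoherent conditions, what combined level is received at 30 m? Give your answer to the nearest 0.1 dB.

63.6 dB SPL

Combined at 3.0 m: 10·log₁₀(10^(82.6/10)+10^(76.6/10)) = 83.57 dB SPL.
Then apply −20·log₁₀(30/3.0) = -20.00 dB → 63.6 dB SPL.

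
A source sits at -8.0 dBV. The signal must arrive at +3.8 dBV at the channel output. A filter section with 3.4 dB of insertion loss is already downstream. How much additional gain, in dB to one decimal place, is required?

The required make-up gain is the shortfall in the dB sum.
G = +3.8 − (-8.0) + 3.4 = 15.2 dB.

15.2 dB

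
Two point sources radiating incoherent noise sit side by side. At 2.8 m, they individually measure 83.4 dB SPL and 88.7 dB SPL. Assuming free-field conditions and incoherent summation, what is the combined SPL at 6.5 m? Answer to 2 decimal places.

82.51 dB SPL

Combined at 2.8 m: 10·log₁₀(10^(83.4/10)+10^(88.7/10)) = 89.823 dB SPL.
Then apply −20·log₁₀(6.5/2.8) = -7.315 dB → 82.51 dB SPL.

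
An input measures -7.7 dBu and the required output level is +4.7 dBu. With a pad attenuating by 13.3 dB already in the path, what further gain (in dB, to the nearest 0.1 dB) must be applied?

25.7 dB

The required make-up gain is the shortfall in the dB sum.
G = +4.7 − (-7.7) + 13.3 = 25.7 dB.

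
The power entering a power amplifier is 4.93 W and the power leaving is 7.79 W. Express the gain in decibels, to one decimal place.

2.0 dB

Power ratio → dB uses the 10·log₁₀ form:
10·log₁₀(7.79/4.93) = 10·log₁₀(1.580) = 2.0 dB.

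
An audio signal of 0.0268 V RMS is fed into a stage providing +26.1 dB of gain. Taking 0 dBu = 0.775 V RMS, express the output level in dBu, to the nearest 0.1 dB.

Input level: 20·log₁₀(0.0268/0.775) = -29.22 dBu.
Output: -29.22 + 26.1 = -3.1 dBu.

-3.1 dBu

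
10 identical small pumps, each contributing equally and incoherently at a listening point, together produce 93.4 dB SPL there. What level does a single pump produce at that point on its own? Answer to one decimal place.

10 equal incoherent sources add 10·log₁₀(10) = 10.00 dB over one source.
L_one = 93.4 − 10.00 = 83.4 dB SPL.

83.4 dB SPL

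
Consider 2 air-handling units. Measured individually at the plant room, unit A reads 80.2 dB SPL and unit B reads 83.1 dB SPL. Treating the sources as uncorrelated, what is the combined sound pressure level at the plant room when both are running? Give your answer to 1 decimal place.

Uncorrelated sources add in intensity (power), not in dB.
L_total = 10·log₁₀(10^(80.2/10) + 10^(83.1/10)) = 10·log₁₀(308900000) = 84.9 dB SPL.

84.9 dB SPL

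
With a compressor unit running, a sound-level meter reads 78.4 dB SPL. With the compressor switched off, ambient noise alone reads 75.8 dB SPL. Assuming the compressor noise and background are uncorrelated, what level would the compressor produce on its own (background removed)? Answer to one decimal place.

Background correction is a power subtraction:
L_src = 10·log₁₀(10^(78.4/10) − 10^(75.8/10)) = 10·log₁₀(31160000) = 74.9 dB SPL.

74.9 dB SPL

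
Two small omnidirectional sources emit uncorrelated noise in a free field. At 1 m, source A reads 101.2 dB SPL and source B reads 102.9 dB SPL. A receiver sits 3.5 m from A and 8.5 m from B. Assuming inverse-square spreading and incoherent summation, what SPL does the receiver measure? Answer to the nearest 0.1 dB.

At the listener: L_A = 101.2 − 20·log₁₀(3.5) = 90.32 dB; L_B = 102.9 − 20·log₁₀(8.5) = 84.31 dB.
Combined: 10·log₁₀(10^(90.32/10)+10^(84.31/10)) = 91.3 dB SPL.

91.3 dB SPL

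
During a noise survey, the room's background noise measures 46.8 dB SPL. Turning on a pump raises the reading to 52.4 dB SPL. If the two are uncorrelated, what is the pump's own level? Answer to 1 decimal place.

51.0 dB SPL

Remove the background by subtracting linear intensities:
L_src = 10·log₁₀(10^(52.4/10) − 10^(46.8/10)) = 10·log₁₀(125900) = 51.0 dB SPL.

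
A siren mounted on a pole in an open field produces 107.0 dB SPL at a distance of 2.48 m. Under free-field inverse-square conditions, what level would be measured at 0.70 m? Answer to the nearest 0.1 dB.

For a point source in a free field, ΔL = −20·log₁₀(d₂/d₁).
ΔL = −20·log₁₀(0.70/2.48) = 10.99 dB, so L₂ = 107.0 + (10.99) = 118.0 dB SPL.

118.0 dB SPL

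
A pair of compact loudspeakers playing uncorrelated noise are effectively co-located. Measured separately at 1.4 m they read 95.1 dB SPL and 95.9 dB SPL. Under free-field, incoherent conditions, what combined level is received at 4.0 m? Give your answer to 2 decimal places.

Combined at 1.4 m: 10·log₁₀(10^(95.1/10)+10^(95.9/10)) = 98.529 dB SPL.
Then apply −20·log₁₀(4.0/1.4) = -9.119 dB → 89.41 dB SPL.

89.41 dB SPL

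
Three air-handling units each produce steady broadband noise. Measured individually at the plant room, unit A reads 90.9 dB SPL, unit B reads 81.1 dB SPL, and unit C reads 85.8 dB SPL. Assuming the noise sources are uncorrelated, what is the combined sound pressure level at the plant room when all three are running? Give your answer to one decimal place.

92.4 dB SPL

Incoherent sources sum as intensities:
L_total = 10·log₁₀(10^(90.9/10) + 10^(81.1/10) + 10^(85.8/10)) = 10·log₁₀(1739000000) = 92.4 dB SPL.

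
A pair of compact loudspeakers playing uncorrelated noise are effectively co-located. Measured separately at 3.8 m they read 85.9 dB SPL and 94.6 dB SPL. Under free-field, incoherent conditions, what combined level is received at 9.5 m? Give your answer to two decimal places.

Combined at 3.8 m: 10·log₁₀(10^(85.9/10)+10^(94.6/10)) = 95.150 dB SPL.
Then apply −20·log₁₀(9.5/3.8) = -7.959 dB → 87.19 dB SPL.

87.19 dB SPL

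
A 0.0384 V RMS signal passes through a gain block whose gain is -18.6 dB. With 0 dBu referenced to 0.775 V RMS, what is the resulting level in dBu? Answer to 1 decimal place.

-44.7 dBu

Input level: 20·log₁₀(0.0384/0.775) = -26.10 dBu.
Output: -26.10 − 18.6 = -44.7 dBu.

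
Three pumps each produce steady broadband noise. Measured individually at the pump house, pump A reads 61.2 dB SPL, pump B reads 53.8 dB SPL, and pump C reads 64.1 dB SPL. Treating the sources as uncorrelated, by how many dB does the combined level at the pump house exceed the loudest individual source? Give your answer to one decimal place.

Add the sources as powers (linear), then convert back to dB:
L_total = 10·log₁₀(10^(61.2/10) + 10^(53.8/10) + 10^(64.1/10)) = 66.16 dB SPL.
Excess over the loudest (64.1 dB): 66.16 − 64.1 = 2.1 dB.

2.1 dB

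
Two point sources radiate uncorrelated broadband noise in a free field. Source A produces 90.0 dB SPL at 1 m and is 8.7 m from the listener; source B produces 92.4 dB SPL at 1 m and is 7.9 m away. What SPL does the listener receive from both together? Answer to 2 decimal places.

76.13 dB SPL

At the listener: L_A = 90.0 − 20·log₁₀(8.7) = 71.210 dB; L_B = 92.4 − 20·log₁₀(7.9) = 74.447 dB.
Combined: 10·log₁₀(10^(71.210/10)+10^(74.447/10)) = 76.13 dB SPL.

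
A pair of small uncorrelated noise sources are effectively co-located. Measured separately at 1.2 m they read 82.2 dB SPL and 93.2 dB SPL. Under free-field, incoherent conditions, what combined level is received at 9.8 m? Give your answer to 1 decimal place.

75.3 dB SPL

Combined at 1.2 m: 10·log₁₀(10^(82.2/10)+10^(93.2/10)) = 93.53 dB SPL.
Then apply −20·log₁₀(9.8/1.2) = -18.24 dB → 75.3 dB SPL.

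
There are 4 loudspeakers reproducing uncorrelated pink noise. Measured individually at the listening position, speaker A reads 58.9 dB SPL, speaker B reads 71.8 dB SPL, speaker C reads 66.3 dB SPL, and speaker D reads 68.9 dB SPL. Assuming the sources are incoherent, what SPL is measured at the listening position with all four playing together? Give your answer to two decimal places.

74.46 dB SPL

Add the sources as powers (linear), then convert back to dB:
L_total = 10·log₁₀(10^(58.9/10) + 10^(71.8/10) + 10^(66.3/10) + 10^(68.9/10)) = 10·log₁₀(27940000) = 74.46 dB SPL.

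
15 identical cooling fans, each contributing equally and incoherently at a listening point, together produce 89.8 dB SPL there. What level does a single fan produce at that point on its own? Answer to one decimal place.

15 equal incoherent sources add 10·log₁₀(15) = 11.76 dB over one source.
L_one = 89.8 − 11.76 = 78.0 dB SPL.

78.0 dB SPL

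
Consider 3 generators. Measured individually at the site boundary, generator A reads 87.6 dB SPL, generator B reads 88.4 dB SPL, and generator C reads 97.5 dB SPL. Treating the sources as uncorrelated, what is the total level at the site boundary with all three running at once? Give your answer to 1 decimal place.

Add the sources as powers (linear), then convert back to dB:
L_total = 10·log₁₀(10^(87.6/10) + 10^(88.4/10) + 10^(97.5/10)) = 10·log₁₀(6891000000) = 98.4 dB SPL.

98.4 dB SPL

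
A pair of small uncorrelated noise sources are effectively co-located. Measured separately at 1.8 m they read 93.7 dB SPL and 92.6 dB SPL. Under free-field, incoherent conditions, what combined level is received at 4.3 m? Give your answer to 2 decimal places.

Combined at 1.8 m: 10·log₁₀(10^(93.7/10)+10^(92.6/10)) = 96.195 dB SPL.
Then apply −20·log₁₀(4.3/1.8) = -7.564 dB → 88.63 dB SPL.

88.63 dB SPL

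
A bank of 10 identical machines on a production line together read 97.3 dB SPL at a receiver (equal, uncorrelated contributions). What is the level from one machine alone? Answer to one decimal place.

10 equal incoherent sources add 10·log₁₀(10) = 10.00 dB over one source.
L_one = 97.3 − 10.00 = 87.3 dB SPL.

87.3 dB SPL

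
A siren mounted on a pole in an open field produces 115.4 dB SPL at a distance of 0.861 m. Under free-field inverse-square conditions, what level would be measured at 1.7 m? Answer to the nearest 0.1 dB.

109.5 dB SPL

Free-field point source: level drops by 20·log₁₀ of the distance ratio.
ΔL = −20·log₁₀(1.7/0.861) = -5.91 dB, so L₂ = 115.4 + (-5.91) = 109.5 dB SPL.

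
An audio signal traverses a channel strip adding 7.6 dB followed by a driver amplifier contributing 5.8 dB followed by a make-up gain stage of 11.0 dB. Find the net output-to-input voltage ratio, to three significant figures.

16.6

Net gain = 7.6 + 5.8 + 11.0 = 24.4 dB.
Voltage ratio = 10^(24.4/20) = 16.6.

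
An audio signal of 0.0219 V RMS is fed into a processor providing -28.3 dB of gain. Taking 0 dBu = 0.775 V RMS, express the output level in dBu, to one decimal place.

-59.3 dBu

Input level: 20·log₁₀(0.0219/0.775) = -30.98 dBu.
Output: -30.98 − 28.3 = -59.3 dBu.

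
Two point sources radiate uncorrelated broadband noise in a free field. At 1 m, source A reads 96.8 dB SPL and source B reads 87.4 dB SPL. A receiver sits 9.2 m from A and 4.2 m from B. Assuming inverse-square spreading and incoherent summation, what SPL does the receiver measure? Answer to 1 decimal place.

79.4 dB SPL

At the listener: L_A = 96.8 − 20·log₁₀(9.2) = 77.52 dB; L_B = 87.4 − 20·log₁₀(4.2) = 74.94 dB.
Combined: 10·log₁₀(10^(77.52/10)+10^(74.94/10)) = 79.4 dB SPL.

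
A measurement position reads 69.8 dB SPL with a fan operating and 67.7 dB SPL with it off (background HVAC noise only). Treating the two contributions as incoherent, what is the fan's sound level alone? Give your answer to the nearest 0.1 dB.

65.6 dB SPL

Subtract intensities: L_src = 10·log₁₀(10^(L_total/10) − 10^(L_bg/10)).
L_src = 10·log₁₀(10^(69.8/10) − 10^(67.7/10)) = 10·log₁₀(3661000) = 65.6 dB SPL.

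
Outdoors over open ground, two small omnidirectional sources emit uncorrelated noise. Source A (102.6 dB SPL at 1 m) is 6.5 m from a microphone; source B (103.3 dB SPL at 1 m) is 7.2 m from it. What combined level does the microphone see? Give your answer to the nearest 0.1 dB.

89.3 dB SPL

At the listener: L_A = 102.6 − 20·log₁₀(6.5) = 86.34 dB; L_B = 103.3 − 20·log₁₀(7.2) = 86.15 dB.
Combined: 10·log₁₀(10^(86.34/10)+10^(86.15/10)) = 89.3 dB SPL.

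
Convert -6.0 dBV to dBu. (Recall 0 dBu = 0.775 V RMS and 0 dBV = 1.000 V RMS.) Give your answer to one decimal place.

-3.8 dBu

The offset between the scales is 20·log₁₀(0.775/1.000) = −2.214 dB.
So dBu = -6.0 + 2.214 = -3.8 dBu.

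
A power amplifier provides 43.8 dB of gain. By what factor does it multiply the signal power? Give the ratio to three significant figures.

24000

Power ratio = 10^(dB/10).
10^(43.8/10) = 10^(4.380) = 24000.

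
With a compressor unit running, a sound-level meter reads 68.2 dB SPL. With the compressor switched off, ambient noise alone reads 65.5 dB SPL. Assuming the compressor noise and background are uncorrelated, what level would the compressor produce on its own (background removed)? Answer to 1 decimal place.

Remove the background by subtracting linear intensities:
L_src = 10·log₁₀(10^(68.2/10) − 10^(65.5/10)) = 10·log₁₀(3059000) = 64.9 dB SPL.

64.9 dB SPL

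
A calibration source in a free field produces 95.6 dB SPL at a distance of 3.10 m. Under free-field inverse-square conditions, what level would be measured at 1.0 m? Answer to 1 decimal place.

105.4 dB SPL

Free-field point source: level drops by 20·log₁₀ of the distance ratio.
ΔL = −20·log₁₀(1.0/3.10) = 9.83 dB, so L₂ = 95.6 + (9.83) = 105.4 dB SPL.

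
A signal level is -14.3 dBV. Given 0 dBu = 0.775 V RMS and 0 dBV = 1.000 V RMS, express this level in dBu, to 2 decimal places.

-12.09 dBu

The offset between the scales is 20·log₁₀(0.775/1.000) = −2.214 dB.
So dBu = -14.3 + 2.214 = -12.09 dBu.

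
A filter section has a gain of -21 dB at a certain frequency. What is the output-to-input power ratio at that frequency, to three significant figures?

Power ratio = 10^(dB/10).
10^(-21/10) = 10^(-2.100) = 0.00794.

0.00794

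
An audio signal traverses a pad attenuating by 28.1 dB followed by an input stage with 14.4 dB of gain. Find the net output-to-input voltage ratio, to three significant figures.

0.207

Net gain = (−28.1) + 14.4 = -13.7 dB.
Voltage ratio = 10^(-13.7/20) = 0.207.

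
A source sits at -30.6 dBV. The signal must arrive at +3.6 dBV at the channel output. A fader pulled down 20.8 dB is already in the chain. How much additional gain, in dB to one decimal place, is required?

The required make-up gain is the shortfall in the dB sum.
G = +3.6 − (-30.6) + 20.8 = 55.0 dB.

55.0 dB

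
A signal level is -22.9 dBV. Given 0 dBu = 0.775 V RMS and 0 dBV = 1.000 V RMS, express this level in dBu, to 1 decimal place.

-20.7 dBu

The offset between the scales is 20·log₁₀(0.775/1.000) = −2.214 dB.
So dBu = -22.9 + 2.214 = -20.7 dBu.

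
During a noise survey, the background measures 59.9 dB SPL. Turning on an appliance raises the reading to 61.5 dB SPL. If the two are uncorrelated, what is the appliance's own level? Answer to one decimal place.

56.4 dB SPL

Subtract intensities: L_src = 10·log₁₀(10^(L_total/10) − 10^(L_bg/10)).
L_src = 10·log₁₀(10^(61.5/10) − 10^(59.9/10)) = 10·log₁₀(435300) = 56.4 dB SPL.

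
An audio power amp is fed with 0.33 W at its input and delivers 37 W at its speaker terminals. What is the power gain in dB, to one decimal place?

20.5 dB

Power ratio → dB uses the 10·log₁₀ form:
10·log₁₀(37/0.33) = 10·log₁₀(112.1) = 20.5 dB.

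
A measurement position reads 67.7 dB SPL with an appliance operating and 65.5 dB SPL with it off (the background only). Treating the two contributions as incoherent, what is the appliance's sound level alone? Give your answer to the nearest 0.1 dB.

63.7 dB SPL

Remove the background by subtracting linear intensities:
L_src = 10·log₁₀(10^(67.7/10) − 10^(65.5/10)) = 10·log₁₀(2340000) = 63.7 dB SPL.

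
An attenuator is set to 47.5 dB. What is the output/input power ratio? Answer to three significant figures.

0.0000178

Power ratio = 10^(dB/10).
10^(-47.5/10) = 10^(-4.750) = 0.0000178.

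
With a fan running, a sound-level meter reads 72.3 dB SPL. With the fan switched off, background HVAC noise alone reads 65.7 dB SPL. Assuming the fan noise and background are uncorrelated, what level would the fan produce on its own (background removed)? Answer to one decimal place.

Background correction is a power subtraction:
L_src = 10·log₁₀(10^(72.3/10) − 10^(65.7/10)) = 10·log₁₀(13270000) = 71.2 dB SPL.

71.2 dB SPL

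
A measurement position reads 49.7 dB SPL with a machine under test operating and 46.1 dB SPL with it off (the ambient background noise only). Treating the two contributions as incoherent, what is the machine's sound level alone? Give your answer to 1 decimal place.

Subtract intensities: L_src = 10·log₁₀(10^(L_total/10) − 10^(L_bg/10)).
L_src = 10·log₁₀(10^(49.7/10) − 10^(46.1/10)) = 10·log₁₀(52590) = 47.2 dB SPL.

47.2 dB SPL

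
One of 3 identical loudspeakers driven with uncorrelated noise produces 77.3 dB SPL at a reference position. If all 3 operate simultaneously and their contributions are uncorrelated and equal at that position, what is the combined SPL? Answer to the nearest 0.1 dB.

3 equal incoherent sources raise the level by 10·log₁₀(3) = 4.77 dB.
L_total = 77.3 + 4.77 = 82.1 dB SPL.

82.1 dB SPL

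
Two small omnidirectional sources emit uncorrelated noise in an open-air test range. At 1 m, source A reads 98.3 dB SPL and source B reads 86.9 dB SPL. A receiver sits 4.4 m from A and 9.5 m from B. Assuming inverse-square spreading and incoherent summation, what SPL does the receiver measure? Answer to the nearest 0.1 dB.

85.5 dB SPL

At the listener: L_A = 98.3 − 20·log₁₀(4.4) = 85.43 dB; L_B = 86.9 − 20·log₁₀(9.5) = 67.35 dB.
Combined: 10·log₁₀(10^(85.43/10)+10^(67.35/10)) = 85.5 dB SPL.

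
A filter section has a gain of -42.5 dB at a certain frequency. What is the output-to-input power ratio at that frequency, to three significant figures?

Power ratio = 10^(dB/10).
10^(-42.5/10) = 10^(-4.250) = 0.0000562.

0.0000562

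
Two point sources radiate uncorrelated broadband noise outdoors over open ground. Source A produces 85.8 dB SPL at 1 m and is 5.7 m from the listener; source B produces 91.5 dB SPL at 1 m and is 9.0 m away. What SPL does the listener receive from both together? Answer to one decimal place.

74.6 dB SPL

At the listener: L_A = 85.8 − 20·log₁₀(5.7) = 70.68 dB; L_B = 91.5 − 20·log₁₀(9.0) = 72.42 dB.
Combined: 10·log₁₀(10^(70.68/10)+10^(72.42/10)) = 74.6 dB SPL.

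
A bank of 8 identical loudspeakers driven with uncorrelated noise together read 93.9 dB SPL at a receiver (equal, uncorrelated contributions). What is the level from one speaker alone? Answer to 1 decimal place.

84.9 dB SPL

8 equal incoherent sources add 10·log₁₀(8) = 9.03 dB over one source.
L_one = 93.9 − 9.03 = 84.9 dB SPL.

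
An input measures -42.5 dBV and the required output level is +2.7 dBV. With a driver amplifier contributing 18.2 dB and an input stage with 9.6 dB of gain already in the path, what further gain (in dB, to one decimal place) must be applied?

17.4 dB

The required make-up gain is the shortfall in the dB sum.
G = +2.7 − (-42.5) − 18.2 − 9.6 = 17.4 dB.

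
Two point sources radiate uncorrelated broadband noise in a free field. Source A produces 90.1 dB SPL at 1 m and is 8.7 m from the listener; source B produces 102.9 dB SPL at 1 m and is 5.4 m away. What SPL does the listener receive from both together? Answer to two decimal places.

At the listener: L_A = 90.1 − 20·log₁₀(8.7) = 71.310 dB; L_B = 102.9 − 20·log₁₀(5.4) = 88.252 dB.
Combined: 10·log₁₀(10^(71.310/10)+10^(88.252/10)) = 88.34 dB SPL.

88.34 dB SPL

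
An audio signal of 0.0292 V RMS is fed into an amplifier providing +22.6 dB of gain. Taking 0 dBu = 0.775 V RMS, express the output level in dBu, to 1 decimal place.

Input level: 20·log₁₀(0.0292/0.775) = -28.48 dBu.
Output: -28.48 + 22.6 = -5.9 dBu.

-5.9 dBu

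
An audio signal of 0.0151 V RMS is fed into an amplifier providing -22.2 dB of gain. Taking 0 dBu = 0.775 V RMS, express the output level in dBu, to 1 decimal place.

Input level: 20·log₁₀(0.0151/0.775) = -34.21 dBu.
Output: -34.21 − 22.2 = -56.4 dBu.

-56.4 dBu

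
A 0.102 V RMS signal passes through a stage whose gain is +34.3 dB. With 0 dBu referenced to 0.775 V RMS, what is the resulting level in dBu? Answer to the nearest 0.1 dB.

Input level: 20·log₁₀(0.102/0.775) = -17.61 dBu.
Output: -17.61 + 34.3 = +16.7 dBu.

+16.7 dBu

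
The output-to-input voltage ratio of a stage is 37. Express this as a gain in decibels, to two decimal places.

Voltage ratio → dB uses the 20·log₁₀ form:
20·log₁₀(37) = 31.36 dB.

31.36 dB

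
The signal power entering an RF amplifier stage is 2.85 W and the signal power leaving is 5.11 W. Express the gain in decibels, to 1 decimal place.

2.5 dB

Power ratio → dB uses the 10·log₁₀ form:
10·log₁₀(5.11/2.85) = 10·log₁₀(1.793) = 2.5 dB.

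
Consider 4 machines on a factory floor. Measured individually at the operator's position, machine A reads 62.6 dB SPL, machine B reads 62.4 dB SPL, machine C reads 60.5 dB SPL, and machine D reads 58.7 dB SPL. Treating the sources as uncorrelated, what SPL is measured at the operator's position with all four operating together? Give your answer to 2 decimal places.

67.34 dB SPL

Uncorrelated sources add in intensity (power), not in dB.
L_total = 10·log₁₀(10^(62.6/10) + 10^(62.4/10) + 10^(60.5/10) + 10^(58.7/10)) = 10·log₁₀(5421000) = 67.34 dB SPL.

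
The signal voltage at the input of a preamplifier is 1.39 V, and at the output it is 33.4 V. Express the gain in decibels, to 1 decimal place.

27.6 dB

Voltage ratio → dB uses the 20·log₁₀ form:
20·log₁₀(33.4/1.39) = 20·log₁₀(24.03) = 27.6 dB.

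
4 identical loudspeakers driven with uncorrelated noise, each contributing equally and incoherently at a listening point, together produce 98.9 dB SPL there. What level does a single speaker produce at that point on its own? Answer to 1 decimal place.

4 equal incoherent sources add 10·log₁₀(4) = 6.02 dB over one source.
L_one = 98.9 − 6.02 = 92.9 dB SPL.

92.9 dB SPL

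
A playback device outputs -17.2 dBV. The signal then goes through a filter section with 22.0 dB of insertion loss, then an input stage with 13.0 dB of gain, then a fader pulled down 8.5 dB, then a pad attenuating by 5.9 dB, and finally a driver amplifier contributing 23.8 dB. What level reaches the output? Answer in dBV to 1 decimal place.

-16.8 dBV

In dB, series stages simply add:
-17.2 − 22.0 + 13.0 − 8.5 − 5.9 + 23.8 = -16.8 dBV.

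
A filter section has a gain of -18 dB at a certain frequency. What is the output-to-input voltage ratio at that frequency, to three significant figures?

0.126

Voltage ratio = 10^(dB/20).
10^(-18/20) = 10^(-0.9000) = 0.126.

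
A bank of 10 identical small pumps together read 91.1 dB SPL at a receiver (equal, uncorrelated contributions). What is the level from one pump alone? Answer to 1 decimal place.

81.1 dB SPL

10 equal incoherent sources add 10·log₁₀(10) = 10.00 dB over one source.
L_one = 91.1 − 10.00 = 81.1 dB SPL.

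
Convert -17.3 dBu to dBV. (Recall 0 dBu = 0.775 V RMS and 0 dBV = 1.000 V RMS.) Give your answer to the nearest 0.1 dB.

The offset between the scales is 20·log₁₀(0.775/1.000) = −2.214 dB.
So dBV = -17.3 − 2.214 = -19.5 dBV.

-19.5 dBV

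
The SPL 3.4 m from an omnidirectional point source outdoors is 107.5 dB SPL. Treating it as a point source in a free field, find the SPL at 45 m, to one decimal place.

Free-field point source: level drops by 20·log₁₀ of the distance ratio.
ΔL = −20·log₁₀(45/3.4) = -22.43 dB, so L₂ = 107.5 + (-22.43) = 85.1 dB SPL.

85.1 dB SPL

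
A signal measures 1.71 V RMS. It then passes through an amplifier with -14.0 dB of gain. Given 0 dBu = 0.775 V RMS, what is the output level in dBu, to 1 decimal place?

Input level: 20·log₁₀(1.71/0.775) = 6.87 dBu.
Output: 6.87 − 14.0 = -7.1 dBu.

-7.1 dBu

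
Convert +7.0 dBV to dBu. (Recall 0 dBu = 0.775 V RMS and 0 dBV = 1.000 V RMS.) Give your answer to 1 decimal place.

The offset between the scales is 20·log₁₀(0.775/1.000) = −2.214 dB.
So dBu = +7.0 + 2.214 = +9.2 dBu.

+9.2 dBu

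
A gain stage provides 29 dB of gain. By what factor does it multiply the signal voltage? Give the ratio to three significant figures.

28.2

Voltage ratio = 10^(dB/20).
10^(29/20) = 10^(1.450) = 28.2.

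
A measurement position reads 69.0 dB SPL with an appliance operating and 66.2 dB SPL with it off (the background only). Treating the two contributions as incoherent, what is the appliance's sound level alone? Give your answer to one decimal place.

Background correction is a power subtraction:
L_src = 10·log₁₀(10^(69.0/10) − 10^(66.2/10)) = 10·log₁₀(3775000) = 65.8 dB SPL.

65.8 dB SPL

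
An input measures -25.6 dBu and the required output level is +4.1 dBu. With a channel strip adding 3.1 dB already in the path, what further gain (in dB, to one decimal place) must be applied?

26.6 dB

The required make-up gain is the shortfall in the dB sum.
G = +4.1 − (-25.6) − 3.1 = 26.6 dB.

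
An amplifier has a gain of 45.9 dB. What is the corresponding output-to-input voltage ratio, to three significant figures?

Voltage ratio = 10^(dB/20).
10^(45.9/20) = 10^(2.295) = 197.

197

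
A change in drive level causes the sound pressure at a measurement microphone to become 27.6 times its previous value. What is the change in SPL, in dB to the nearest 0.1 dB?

28.8 dB

Sound pressure is an amplitude quantity: ΔL = 20·log₁₀(p₂/p₁).
20·log₁₀(27.6) = 28.8 dB.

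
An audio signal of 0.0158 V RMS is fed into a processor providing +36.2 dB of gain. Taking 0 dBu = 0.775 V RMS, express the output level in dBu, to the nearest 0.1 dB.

+2.4 dBu

Input level: 20·log₁₀(0.0158/0.775) = -33.81 dBu.
Output: -33.81 + 36.2 = +2.4 dBu.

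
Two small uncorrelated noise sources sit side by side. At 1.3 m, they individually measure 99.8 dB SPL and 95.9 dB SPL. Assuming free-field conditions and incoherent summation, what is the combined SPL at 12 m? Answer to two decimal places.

81.98 dB SPL

Combined at 1.3 m: 10·log₁₀(10^(99.8/10)+10^(95.9/10)) = 101.284 dB SPL.
Then apply −20·log₁₀(12/1.3) = -19.305 dB → 81.98 dB SPL.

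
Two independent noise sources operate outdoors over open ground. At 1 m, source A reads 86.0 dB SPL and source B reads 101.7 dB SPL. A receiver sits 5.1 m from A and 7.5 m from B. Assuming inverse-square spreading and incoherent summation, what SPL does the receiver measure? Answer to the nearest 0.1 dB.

84.4 dB SPL

At the listener: L_A = 86.0 − 20·log₁₀(5.1) = 71.85 dB; L_B = 101.7 − 20·log₁₀(7.5) = 84.20 dB.
Combined: 10·log₁₀(10^(71.85/10)+10^(84.20/10)) = 84.4 dB SPL.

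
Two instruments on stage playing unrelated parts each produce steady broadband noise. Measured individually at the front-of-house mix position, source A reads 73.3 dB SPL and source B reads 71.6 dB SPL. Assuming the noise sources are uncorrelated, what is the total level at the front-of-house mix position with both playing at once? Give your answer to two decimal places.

75.54 dB SPL

Incoherent sources sum as intensities:
L_total = 10·log₁₀(10^(73.3/10) + 10^(71.6/10)) = 10·log₁₀(35830000) = 75.54 dB SPL.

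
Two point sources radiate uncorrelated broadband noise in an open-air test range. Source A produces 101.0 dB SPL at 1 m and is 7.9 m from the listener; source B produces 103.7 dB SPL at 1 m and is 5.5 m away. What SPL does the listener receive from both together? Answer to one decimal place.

89.9 dB SPL

At the listener: L_A = 101.0 − 20·log₁₀(7.9) = 83.05 dB; L_B = 103.7 − 20·log₁₀(5.5) = 88.89 dB.
Combined: 10·log₁₀(10^(83.05/10)+10^(88.89/10)) = 89.9 dB SPL.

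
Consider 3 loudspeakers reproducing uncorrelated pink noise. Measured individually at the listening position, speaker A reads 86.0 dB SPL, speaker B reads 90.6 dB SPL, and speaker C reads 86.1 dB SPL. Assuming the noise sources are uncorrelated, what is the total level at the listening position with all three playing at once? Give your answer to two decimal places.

Uncorrelated sources add in intensity (power), not in dB.
L_total = 10·log₁₀(10^(86.0/10) + 10^(90.6/10) + 10^(86.1/10)) = 10·log₁₀(1954000000) = 92.91 dB SPL.

92.91 dB SPL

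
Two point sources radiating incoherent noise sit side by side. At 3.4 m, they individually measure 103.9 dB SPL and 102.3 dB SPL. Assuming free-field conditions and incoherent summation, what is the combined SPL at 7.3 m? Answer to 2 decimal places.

99.55 dB SPL

Combined at 3.4 m: 10·log₁₀(10^(103.9/10)+10^(102.3/10)) = 106.184 dB SPL.
Then apply −20·log₁₀(7.3/3.4) = -6.637 dB → 99.55 dB SPL.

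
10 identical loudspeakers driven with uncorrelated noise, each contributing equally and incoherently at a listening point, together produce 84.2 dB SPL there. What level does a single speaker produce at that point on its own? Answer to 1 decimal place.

74.2 dB SPL

10 equal incoherent sources add 10·log₁₀(10) = 10.00 dB over one source.
L_one = 84.2 − 10.00 = 74.2 dB SPL.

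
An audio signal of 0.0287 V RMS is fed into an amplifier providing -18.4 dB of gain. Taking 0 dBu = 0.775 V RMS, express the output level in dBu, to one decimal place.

-47.0 dBu

Input level: 20·log₁₀(0.0287/0.775) = -28.63 dBu.
Output: -28.63 − 18.4 = -47.0 dBu.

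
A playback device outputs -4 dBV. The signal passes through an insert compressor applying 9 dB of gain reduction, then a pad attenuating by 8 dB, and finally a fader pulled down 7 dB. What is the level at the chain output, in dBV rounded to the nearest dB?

-28 dBV

In dB, series stages simply add:
-4 − 9 − 8 − 7 = -28 dBV.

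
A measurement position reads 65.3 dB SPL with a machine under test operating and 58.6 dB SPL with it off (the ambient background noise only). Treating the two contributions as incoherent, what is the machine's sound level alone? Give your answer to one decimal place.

64.3 dB SPL

Remove the background by subtracting linear intensities:
L_src = 10·log₁₀(10^(65.3/10) − 10^(58.6/10)) = 10·log₁₀(2664000) = 64.3 dB SPL.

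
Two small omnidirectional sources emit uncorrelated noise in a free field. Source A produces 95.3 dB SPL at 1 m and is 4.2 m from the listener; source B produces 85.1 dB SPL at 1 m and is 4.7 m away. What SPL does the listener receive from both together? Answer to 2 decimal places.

At the listener: L_A = 95.3 − 20·log₁₀(4.2) = 82.835 dB; L_B = 85.1 − 20·log₁₀(4.7) = 71.658 dB.
Combined: 10·log₁₀(10^(82.835/10)+10^(71.658/10)) = 83.15 dB SPL.

83.15 dB SPL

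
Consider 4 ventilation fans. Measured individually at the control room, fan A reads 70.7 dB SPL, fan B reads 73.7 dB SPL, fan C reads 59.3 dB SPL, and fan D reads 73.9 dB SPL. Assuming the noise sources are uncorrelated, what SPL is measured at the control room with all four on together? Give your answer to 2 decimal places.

77.82 dB SPL

Add the sources as powers (linear), then convert back to dB:
L_total = 10·log₁₀(10^(70.7/10) + 10^(73.7/10) + 10^(59.3/10) + 10^(73.9/10)) = 10·log₁₀(60590000) = 77.82 dB SPL.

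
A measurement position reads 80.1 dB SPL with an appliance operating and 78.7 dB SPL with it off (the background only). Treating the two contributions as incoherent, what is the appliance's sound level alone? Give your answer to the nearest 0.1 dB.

Background correction is a power subtraction:
L_src = 10·log₁₀(10^(80.1/10) − 10^(78.7/10)) = 10·log₁₀(28200000) = 74.5 dB SPL.

74.5 dB SPL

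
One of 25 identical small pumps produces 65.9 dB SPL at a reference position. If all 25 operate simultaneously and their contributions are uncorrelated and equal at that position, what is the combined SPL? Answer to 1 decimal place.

79.9 dB SPL

25 equal incoherent sources raise the level by 10·log₁₀(25) = 13.98 dB.
L_total = 65.9 + 13.98 = 79.9 dB SPL.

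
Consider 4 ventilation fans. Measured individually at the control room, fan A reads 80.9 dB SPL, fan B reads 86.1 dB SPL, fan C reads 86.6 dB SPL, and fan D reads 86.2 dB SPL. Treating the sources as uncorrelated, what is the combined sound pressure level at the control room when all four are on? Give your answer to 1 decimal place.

Uncorrelated sources add in intensity (power), not in dB.
L_total = 10·log₁₀(10^(80.9/10) + 10^(86.1/10) + 10^(86.6/10) + 10^(86.2/10)) = 10·log₁₀(1404000000) = 91.5 dB SPL.

91.5 dB SPL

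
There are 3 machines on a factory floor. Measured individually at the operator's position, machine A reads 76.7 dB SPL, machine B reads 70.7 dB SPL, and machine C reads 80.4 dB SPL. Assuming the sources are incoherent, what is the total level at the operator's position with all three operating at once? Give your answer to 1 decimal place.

Add the sources as powers (linear), then convert back to dB:
L_total = 10·log₁₀(10^(76.7/10) + 10^(70.7/10) + 10^(80.4/10)) = 10·log₁₀(168200000) = 82.3 dB SPL.

82.3 dB SPL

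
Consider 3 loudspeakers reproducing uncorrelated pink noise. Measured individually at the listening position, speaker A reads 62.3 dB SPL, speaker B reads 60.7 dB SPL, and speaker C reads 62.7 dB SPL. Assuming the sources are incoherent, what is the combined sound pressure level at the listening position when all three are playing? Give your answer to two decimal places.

66.75 dB SPL

Incoherent sources sum as intensities:
L_total = 10·log₁₀(10^(62.3/10) + 10^(60.7/10) + 10^(62.7/10)) = 10·log₁₀(4735000) = 66.75 dB SPL.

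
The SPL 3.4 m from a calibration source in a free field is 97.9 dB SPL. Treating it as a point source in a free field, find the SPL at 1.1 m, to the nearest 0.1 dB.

For a point source in a free field, ΔL = −20·log₁₀(d₂/d₁).
ΔL = −20·log₁₀(1.1/3.4) = 9.80 dB, so L₂ = 97.9 + (9.80) = 107.7 dB SPL.

107.7 dB SPL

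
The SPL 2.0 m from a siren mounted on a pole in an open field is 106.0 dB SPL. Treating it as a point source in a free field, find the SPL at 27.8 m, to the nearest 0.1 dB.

Inverse-square spreading gives ΔL = −20·log₁₀(d₂/d₁).
ΔL = −20·log₁₀(27.8/2.0) = -22.86 dB, so L₂ = 106.0 + (-22.86) = 83.1 dB SPL.

83.1 dB SPL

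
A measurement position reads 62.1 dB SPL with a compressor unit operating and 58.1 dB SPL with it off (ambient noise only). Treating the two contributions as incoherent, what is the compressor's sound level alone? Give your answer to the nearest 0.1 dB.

59.9 dB SPL

Subtract intensities: L_src = 10·log₁₀(10^(L_total/10) − 10^(L_bg/10)).
L_src = 10·log₁₀(10^(62.1/10) − 10^(58.1/10)) = 10·log₁₀(976200) = 59.9 dB SPL.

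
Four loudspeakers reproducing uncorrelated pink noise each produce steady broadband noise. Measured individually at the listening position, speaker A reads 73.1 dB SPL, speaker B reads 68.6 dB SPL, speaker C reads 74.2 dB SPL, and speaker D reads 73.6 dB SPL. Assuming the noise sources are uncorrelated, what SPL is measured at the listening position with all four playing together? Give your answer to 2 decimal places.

78.86 dB SPL

Incoherent sources sum as intensities:
L_total = 10·log₁₀(10^(73.1/10) + 10^(68.6/10) + 10^(74.2/10) + 10^(73.6/10)) = 10·log₁₀(76870000) = 78.86 dB SPL.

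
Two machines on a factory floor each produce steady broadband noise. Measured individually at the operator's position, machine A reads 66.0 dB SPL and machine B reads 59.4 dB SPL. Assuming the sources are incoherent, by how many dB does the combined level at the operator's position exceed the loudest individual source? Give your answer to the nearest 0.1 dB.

Incoherent sources sum as intensities:
L_total = 10·log₁₀(10^(66.0/10) + 10^(59.4/10)) = 66.86 dB SPL.
Excess over the loudest (66.0 dB): 66.86 − 66.0 = 0.9 dB.

0.9 dB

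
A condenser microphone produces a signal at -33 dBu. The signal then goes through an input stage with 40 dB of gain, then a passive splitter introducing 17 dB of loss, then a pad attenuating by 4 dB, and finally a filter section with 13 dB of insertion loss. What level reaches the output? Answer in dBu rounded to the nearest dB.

-27 dBu

Cascaded gains and losses add directly in dB.
-33 + 40 − 17 − 4 − 13 = -27 dBu.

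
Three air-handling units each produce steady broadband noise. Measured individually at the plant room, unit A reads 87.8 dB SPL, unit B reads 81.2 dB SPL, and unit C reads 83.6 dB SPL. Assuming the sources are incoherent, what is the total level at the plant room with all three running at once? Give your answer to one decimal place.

89.8 dB SPL

Incoherent sources sum as intensities:
L_total = 10·log₁₀(10^(87.8/10) + 10^(81.2/10) + 10^(83.6/10)) = 10·log₁₀(963500000) = 89.8 dB SPL.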